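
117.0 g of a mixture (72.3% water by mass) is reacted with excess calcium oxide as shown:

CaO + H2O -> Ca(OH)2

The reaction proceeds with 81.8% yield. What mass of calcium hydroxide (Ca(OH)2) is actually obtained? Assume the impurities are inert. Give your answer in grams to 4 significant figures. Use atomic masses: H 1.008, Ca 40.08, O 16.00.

Pure H2O available = 117.0 g × 0.723 = 84.591 g.
M(H2O) = 2(1.008) + 16.00 = 18.016 g/mol.
M(Ca(OH)2) = 40.08 + 2(16.00) + 2(1.008) = 74.096 g/mol.
n(H2O) = 84.591 g / 18.016 g/mol = 4.6953 mol.
From the equation the H2O:Ca(OH)2 mole ratio is 1:1, so n(Ca(OH)2) = 4.6953 × 1/1 = 4.6953 mol.
Mass of Ca(OH)2 = 4.6953 mol × 74.096 g/mol = 347.90 g.
Actual mass collected = 347.90 g × 0.818 = 284.59 g.

284.6 g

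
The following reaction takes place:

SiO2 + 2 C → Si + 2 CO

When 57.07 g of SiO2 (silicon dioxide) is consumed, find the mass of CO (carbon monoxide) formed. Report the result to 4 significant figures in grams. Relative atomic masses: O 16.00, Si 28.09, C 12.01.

M(SiO2) = 28.09 + 2(16.00) = 60.09 g/mol.
M(CO) = 12.01 + 16.00 = 28.01 g/mol.
n(SiO2) = 57.070 g / 60.09 g/mol = 0.94974 mol.
From the equation the SiO2:CO mole ratio is 1:2, so n(CO) = 0.94974 × 2/1 = 1.8995 mol.
Mass of CO = 1.8995 mol × 28.01 g/mol = 53.205 g.

53.20 g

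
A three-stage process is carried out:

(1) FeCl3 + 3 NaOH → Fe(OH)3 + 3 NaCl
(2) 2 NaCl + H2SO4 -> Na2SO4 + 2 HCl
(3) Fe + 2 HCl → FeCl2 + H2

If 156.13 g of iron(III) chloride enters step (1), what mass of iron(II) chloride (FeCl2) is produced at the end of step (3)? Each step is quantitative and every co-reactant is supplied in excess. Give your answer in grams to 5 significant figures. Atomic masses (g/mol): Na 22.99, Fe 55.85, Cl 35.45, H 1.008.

183.01 g

M(FeCl3) = 55.85 + 3(35.45) = 162.20 g/mol.
M(FeCl2) = 55.85 + 2(35.45) = 126.75 g/mol.
n(FeCl3) = 156.13 / 162.20 = 0.962577 mol.
Reaction (1): FeCl3→NaCl ratio 1:3 ⇒ n(NaCl) = 2.88773 mol.
Reaction (2): NaCl→HCl ratio 2:2 ⇒ n(HCl) = 2.88773 mol.
Reaction (3): HCl→FeCl2 ratio 2:1 ⇒ n(FeCl2) = 1.44387 mol.
Mass of FeCl2 = 1.44387 × 126.75 = 183.010 g.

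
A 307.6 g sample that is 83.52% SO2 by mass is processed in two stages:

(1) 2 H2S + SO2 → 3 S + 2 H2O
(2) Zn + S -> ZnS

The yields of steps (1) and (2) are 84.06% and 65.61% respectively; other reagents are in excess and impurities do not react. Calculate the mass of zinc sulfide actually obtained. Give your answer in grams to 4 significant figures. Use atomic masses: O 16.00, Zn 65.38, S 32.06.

646.6 g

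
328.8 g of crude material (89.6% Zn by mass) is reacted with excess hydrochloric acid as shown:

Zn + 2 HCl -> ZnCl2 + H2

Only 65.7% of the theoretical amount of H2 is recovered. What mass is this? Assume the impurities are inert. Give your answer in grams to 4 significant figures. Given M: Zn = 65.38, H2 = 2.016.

5.968 g

Pure Zn available = 328.8 g × 0.896 = 294.60 g.
n(Zn) = 294.60 g / 65.38 g/mol = 4.5060 mol.
From the equation the Zn:H2 mole ratio is 1:1, so n(H2) = 4.5060 × 1/1 = 4.5060 mol.
Mass of H2 = 4.5060 mol × 2.016 g/mol = 9.0842 g.
Actual mass collected = 9.0842 g × 0.657 = 5.9683 g.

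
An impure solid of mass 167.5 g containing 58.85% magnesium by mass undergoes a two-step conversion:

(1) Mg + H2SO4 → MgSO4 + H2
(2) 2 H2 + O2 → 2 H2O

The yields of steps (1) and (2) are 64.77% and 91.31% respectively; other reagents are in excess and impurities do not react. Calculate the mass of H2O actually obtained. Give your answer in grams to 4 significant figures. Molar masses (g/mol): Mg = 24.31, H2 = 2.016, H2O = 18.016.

43.20 g

Pure Mg = 167.5 × 0.5885 = 98.574 g.
n(Mg) = 98.574 / 24.31 = 4.0549 mol.
Step 1 (Mg:H2 = 1:1): theoretical n(H2) = 4.0549 mol; at 64.77% yield, n(H2) = 2.6263 mol.
Step 2 (H2:H2O = 2:2): theoretical n(H2O) = 2.6263 mol, so theoretical mass = 2.6263 × 18.016 = 47.316 g.
At 91.31% yield, actual mass of H2O = 47.316 × 0.9131 = 43.204 g.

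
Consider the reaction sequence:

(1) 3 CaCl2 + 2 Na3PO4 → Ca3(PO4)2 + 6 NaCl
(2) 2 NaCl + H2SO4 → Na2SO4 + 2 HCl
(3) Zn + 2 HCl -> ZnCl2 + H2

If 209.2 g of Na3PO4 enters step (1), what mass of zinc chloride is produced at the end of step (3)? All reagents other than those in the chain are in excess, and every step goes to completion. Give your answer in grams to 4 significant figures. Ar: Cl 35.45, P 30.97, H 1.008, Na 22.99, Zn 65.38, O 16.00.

260.9 g

M(Na3PO4) = 3(22.99) + 30.97 + 4(16.00) = 163.94 g/mol.
M(ZnCl2) = 65.38 + 2(35.45) = 136.28 g/mol.
n(Na3PO4) = 209.2 / 163.94 = 1.2761 mol.
Reaction (1): Na3PO4→NaCl ratio 2:6 ⇒ n(NaCl) = 3.8282 mol.
Reaction (2): NaCl→HCl ratio 2:2 ⇒ n(HCl) = 3.8282 mol.
Reaction (3): HCl→ZnCl2 ratio 2:1 ⇒ n(ZnCl2) = 1.9141 mol.
Mass of ZnCl2 = 1.9141 × 136.28 = 260.86 g.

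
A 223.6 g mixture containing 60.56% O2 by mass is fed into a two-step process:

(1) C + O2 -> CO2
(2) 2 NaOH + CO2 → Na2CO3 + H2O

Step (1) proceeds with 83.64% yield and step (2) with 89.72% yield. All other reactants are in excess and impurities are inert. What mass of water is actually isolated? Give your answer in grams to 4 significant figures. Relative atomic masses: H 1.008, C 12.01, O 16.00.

57.21 g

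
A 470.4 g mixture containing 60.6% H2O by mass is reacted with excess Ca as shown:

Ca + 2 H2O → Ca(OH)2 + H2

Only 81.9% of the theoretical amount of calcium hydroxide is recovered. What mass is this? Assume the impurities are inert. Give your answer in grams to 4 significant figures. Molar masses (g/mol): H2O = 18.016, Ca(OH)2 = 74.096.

480.1 g

Pure H2O available = 470.4 g × 0.606 = 285.06 g.
n(H2O) = 285.06 g / 18.016 g/mol = 15.823 mol.
From the equation the H2O:Ca(OH)2 mole ratio is 2:1, so n(Ca(OH)2) = 15.823 × 1/2 = 7.9114 mol.
Mass of Ca(OH)2 = 7.9114 mol × 74.096 g/mol = 586.20 g.
Actual mass collected = 586.20 g × 0.819 = 480.10 g.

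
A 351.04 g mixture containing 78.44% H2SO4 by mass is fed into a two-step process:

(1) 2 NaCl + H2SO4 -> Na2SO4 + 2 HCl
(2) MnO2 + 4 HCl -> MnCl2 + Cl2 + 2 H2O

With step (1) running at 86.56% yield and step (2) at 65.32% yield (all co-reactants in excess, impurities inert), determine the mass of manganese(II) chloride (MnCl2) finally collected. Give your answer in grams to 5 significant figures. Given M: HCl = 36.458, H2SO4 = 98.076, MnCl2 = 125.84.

Pure H2SO4 = 351.04 × 0.7844 = 275.356 g.
n(H2SO4) = 275.356 / 98.076 = 2.80758 mol.
Step 1 (H2SO4:HCl = 1:2): theoretical n(HCl) = 5.61515 mol; at 86.56% yield, n(HCl) = 4.86047 mol.
Step 2 (HCl:MnCl2 = 4:1): theoretical n(MnCl2) = 1.21512 mol, so theoretical mass = 1.21512 × 125.84 = 152.911 g.
At 65.32% yield, actual mass of MnCl2 = 152.911 × 0.6532 = 99.8812 g.

99.881 g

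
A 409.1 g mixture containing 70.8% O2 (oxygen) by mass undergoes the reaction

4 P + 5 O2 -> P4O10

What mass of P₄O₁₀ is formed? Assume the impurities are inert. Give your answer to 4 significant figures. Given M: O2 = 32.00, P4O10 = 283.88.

Mass of pure O2 = 409.1 g × 0.708 = 289.64 g.
n(O2) = 289.64 g / 32.00 g/mol = 9.0513 mol.
From the equation the O2:P4O10 mole ratio is 5:1, so n(P4O10) = 9.0513 × 1/5 = 1.8103 mol.
Mass of P4O10 = 1.8103 mol × 283.88 g/mol = 513.90 g.

513.9 g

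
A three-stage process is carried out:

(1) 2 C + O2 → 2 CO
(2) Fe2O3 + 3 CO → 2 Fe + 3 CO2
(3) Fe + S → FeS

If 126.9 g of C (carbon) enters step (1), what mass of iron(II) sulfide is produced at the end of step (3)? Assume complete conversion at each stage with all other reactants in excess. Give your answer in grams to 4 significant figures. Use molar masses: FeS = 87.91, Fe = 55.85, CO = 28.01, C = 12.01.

619.2 g

n(C) = 126.9 / 12.01 = 10.566 mol.
Reaction (1): C→CO ratio 2:2 ⇒ n(CO) = 10.566 mol.
Reaction (2): CO→Fe ratio 3:2 ⇒ n(Fe) = 7.0441 mol.
Reaction (3): Fe→FeS ratio 1:1 ⇒ n(FeS) = 7.0441 mol.
Mass of FeS = 7.0441 × 87.91 = 619.25 g.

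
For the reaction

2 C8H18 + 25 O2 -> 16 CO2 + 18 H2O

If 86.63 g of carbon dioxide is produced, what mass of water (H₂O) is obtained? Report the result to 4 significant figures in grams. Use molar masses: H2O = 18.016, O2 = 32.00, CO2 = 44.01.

39.90 g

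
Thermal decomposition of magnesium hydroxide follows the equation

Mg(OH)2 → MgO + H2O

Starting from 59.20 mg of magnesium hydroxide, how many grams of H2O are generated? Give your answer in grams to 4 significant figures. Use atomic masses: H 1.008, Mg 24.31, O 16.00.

0.01829 g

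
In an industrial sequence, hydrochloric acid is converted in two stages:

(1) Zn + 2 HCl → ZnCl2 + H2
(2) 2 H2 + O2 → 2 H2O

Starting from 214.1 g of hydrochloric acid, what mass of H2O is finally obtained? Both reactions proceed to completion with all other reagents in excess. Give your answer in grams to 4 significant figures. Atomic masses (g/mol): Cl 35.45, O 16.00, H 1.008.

M(HCl) = 1.008 + 35.45 = 36.458 g/mol.
M(H2O) = 2(1.008) + 16.00 = 18.016 g/mol.
n(HCl) = 214.10 / 36.458 = 5.8725 mol.
Step 1 gives a 2:1 ratio of HCl to H2, so n(H2) = 2.9363 mol.
In step 2 the H2:H2O ratio is 2:2, so n(H2O) = 2.9363 mol.
Mass of H2O = 2.9363 × 18.016 = 52.900 g.

52.90 g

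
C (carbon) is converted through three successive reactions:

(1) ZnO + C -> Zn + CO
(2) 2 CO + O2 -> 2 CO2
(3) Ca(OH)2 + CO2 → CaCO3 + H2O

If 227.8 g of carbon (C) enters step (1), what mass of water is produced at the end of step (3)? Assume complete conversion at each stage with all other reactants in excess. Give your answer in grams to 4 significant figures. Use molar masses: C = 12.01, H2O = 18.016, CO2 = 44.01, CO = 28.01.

n(C) = 227.8 / 12.01 = 18.968 mol.
Reaction (1): C→CO ratio 1:1 ⇒ n(CO) = 18.968 mol.
Reaction (2): CO→CO2 ratio 2:2 ⇒ n(CO2) = 18.968 mol.
Reaction (3): CO2→H2O ratio 1:1 ⇒ n(H2O) = 18.968 mol.
Mass of H2O = 18.968 × 18.016 = 341.72 g.

341.7 g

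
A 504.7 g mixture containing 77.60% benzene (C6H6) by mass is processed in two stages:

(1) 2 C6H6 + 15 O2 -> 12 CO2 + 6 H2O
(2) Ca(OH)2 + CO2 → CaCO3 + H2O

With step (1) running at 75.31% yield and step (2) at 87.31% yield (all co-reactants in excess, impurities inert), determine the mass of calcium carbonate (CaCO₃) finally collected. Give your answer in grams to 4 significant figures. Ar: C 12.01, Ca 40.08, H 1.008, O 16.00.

1980 g

Pure C6H6 = 504.7 × 0.7760 = 391.65 g.
M(C6H6) = 6(12.01) + 6(1.008) = 78.108 g/mol.
M(CaCO3) = 40.08 + 12.01 + 3(16.00) = 100.09 g/mol.
n(C6H6) = 391.65 / 78.108 = 5.0142 mol.
Step 1 (C6H6:CO2 = 2:12): theoretical n(CO2) = 30.085 mol; at 75.31% yield, n(CO2) = 22.657 mol.
Step 2 (CO2:CaCO3 = 1:1): theoretical n(CaCO3) = 22.657 mol, so theoretical mass = 22.657 × 100.09 = 2267.7 g.
At 87.31% yield, actual mass of CaCO3 = 2267.7 × 0.8731 = 1980.0 g.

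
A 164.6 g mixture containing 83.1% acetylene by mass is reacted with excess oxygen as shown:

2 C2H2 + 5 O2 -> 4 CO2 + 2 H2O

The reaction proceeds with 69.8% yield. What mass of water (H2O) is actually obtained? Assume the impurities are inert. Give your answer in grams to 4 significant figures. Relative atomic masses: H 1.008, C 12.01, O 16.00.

66.06 g

Pure C2H2 available = 164.6 g × 0.831 = 136.78 g.
M(C2H2) = 2(12.01) + 2(1.008) = 26.036 g/mol.
M(H2O) = 2(1.008) + 16.00 = 18.016 g/mol.
n(C2H2) = 136.78 g / 26.036 g/mol = 5.2536 mol.
From the equation the C2H2:H2O mole ratio is 2:2, so n(H2O) = 5.2536 × 2/2 = 5.2536 mol.
Mass of H2O = 5.2536 mol × 18.016 g/mol = 94.649 g.
Actual mass collected = 94.649 g × 0.698 = 66.065 g.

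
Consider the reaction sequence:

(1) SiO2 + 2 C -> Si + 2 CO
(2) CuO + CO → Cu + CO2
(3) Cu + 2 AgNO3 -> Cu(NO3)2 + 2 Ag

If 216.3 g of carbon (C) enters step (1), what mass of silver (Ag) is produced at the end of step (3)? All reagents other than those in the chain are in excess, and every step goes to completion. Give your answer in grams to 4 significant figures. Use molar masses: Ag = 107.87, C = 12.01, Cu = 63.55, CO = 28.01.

3885 g

n(C) = 216.3 / 12.01 = 18.010 mol.
Reaction (1): C→CO ratio 2:2 ⇒ n(CO) = 18.010 mol.
Reaction (2): CO→Cu ratio 1:1 ⇒ n(Cu) = 18.010 mol.
Reaction (3): Cu→Ag ratio 1:2 ⇒ n(Ag) = 36.020 mol.
Mass of Ag = 36.020 × 107.87 = 3885.5 g.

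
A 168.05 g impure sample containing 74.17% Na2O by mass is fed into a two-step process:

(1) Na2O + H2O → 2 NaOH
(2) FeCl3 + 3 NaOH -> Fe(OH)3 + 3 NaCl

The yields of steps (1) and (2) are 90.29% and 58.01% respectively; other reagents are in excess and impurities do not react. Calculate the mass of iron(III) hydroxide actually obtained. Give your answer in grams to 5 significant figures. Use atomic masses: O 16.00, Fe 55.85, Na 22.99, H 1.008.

Pure Na2O = 168.05 × 0.7417 = 124.643 g.
M(Na2O) = 2(22.99) + 16.00 = 61.98 g/mol.
M(Fe(OH)3) = 55.85 + 3(16.00) + 3(1.008) = 106.874 g/mol.
n(Na2O) = 124.643 / 61.98 = 2.01101 mol.
Step 1 (Na2O:NaOH = 1:2): theoretical n(NaOH) = 4.02203 mol; at 90.29% yield, n(NaOH) = 3.63149 mol.
Step 2 (NaOH:Fe(OH)3 = 3:1): theoretical n(Fe(OH)3) = 1.21050 mol, so theoretical mass = 1.21050 × 106.874 = 129.371 g.
At 58.01% yield, actual mass of Fe(OH)3 = 129.371 × 0.5801 = 75.0479 g.

75.048 g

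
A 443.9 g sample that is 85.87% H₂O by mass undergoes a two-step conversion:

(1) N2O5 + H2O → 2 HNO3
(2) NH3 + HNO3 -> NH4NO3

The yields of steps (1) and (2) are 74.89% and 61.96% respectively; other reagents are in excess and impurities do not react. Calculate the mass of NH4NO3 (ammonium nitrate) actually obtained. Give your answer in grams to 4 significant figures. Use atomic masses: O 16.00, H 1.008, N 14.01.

1572 g

Pure H2O = 443.9 × 0.8587 = 381.18 g.
M(H2O) = 2(1.008) + 16.00 = 18.016 g/mol.
M(NH4NO3) = 2(14.01) + 4(1.008) + 3(16.00) = 80.052 g/mol.
n(H2O) = 381.18 / 18.016 = 21.158 mol.
Step 1 (H2O:HNO3 = 1:2): theoretical n(HNO3) = 42.315 mol; at 74.89% yield, n(HNO3) = 31.690 mol.
Step 2 (HNO3:NH4NO3 = 1:1): theoretical n(NH4NO3) = 31.690 mol, so theoretical mass = 31.690 × 80.052 = 2536.8 g.
At 61.96% yield, actual mass of NH4NO3 = 2536.8 × 0.6196 = 1571.8 g.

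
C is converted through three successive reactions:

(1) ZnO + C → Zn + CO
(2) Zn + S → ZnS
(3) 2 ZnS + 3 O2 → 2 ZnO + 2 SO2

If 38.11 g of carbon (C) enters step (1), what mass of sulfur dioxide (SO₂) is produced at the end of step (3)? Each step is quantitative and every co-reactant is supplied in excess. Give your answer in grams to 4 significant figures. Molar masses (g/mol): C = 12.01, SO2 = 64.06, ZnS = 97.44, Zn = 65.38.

203.3 g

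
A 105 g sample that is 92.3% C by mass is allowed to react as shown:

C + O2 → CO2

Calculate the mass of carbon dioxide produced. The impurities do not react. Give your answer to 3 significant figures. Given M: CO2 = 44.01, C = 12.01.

Mass of pure C = 105 g × 0.923 = 96.92 g.
n(C) = 96.92 g / 12.01 g/mol = 8.070 mol.
From the equation the C:CO2 mole ratio is 1:1, so n(CO2) = 8.070 × 1/1 = 8.070 mol.
Mass of CO2 = 8.070 mol × 44.01 g/mol = 355.1 g.

355 g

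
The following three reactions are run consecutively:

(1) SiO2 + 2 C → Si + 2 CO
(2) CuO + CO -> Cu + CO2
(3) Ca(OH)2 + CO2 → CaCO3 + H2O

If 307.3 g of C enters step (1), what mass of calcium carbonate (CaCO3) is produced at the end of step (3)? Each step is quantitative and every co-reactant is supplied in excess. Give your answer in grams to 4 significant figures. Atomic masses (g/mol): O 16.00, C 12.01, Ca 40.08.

2561 g

M(C) = 12.01 g/mol.
M(CaCO3) = 40.08 + 12.01 + 3(16.00) = 100.09 g/mol.
n(C) = 307.3 / 12.01 = 25.587 mol.
Reaction (1): C→CO ratio 2:2 ⇒ n(CO) = 25.587 mol.
Reaction (2): CO→CO2 ratio 1:1 ⇒ n(CO2) = 25.587 mol.
Reaction (3): CO2→CaCO3 ratio 1:1 ⇒ n(CaCO3) = 25.587 mol.
Mass of CaCO3 = 25.587 × 100.09 = 2561.0 g.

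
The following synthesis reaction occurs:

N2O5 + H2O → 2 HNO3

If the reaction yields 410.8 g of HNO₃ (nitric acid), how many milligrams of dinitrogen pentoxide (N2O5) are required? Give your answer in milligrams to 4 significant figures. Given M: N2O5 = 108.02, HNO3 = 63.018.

352100 mg

n(HNO3) = 410.80 g / 63.018 g/mol = 6.5188 mol.
From the equation the HNO3:N2O5 mole ratio is 2:1, so n(N2O5) = 6.5188 × 1/2 = 3.2594 mol.
Mass of N2O5 = 3.2594 mol × 108.02 g/mol = 352.08 g.
Converting to mg: 352.08 g = 352100 mg.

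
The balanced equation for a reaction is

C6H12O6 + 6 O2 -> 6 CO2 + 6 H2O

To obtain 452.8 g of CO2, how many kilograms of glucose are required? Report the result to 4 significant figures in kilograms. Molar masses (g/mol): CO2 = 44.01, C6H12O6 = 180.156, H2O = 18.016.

n(CO2) = 452.80 g / 44.01 g/mol = 10.289 mol.
From the equation the CO2:C6H12O6 mole ratio is 6:1, so n(C6H12O6) = 10.289 × 1/6 = 1.7148 mol.
Mass of C6H12O6 = 1.7148 mol × 180.156 g/mol = 308.92 g.
Converting to kg: 308.92 g = 0.3089 kg.

0.3089 kg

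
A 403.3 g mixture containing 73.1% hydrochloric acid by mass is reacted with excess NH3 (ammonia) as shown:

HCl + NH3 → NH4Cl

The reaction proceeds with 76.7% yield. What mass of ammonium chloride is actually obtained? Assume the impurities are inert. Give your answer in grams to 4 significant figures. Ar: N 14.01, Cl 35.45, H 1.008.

331.8 g

Pure HCl available = 403.3 g × 0.731 = 294.81 g.
M(HCl) = 1.008 + 35.45 = 36.458 g/mol.
M(NH4Cl) = 14.01 + 4(1.008) + 35.45 = 53.492 g/mol.
n(HCl) = 294.81 g / 36.458 g/mol = 8.0864 mol.
From the equation the HCl:NH4Cl mole ratio is 1:1, so n(NH4Cl) = 8.0864 × 1/1 = 8.0864 mol.
Mass of NH4Cl = 8.0864 mol × 53.492 g/mol = 432.56 g.
Actual mass collected = 432.56 g × 0.767 = 331.77 g.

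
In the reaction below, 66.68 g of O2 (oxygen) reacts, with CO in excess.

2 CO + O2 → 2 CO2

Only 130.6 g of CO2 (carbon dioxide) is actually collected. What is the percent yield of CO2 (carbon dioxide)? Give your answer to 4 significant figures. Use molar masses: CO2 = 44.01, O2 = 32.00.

71.21 %

n(O2) = 66.680 g / 32.00 g/mol = 2.0838 mol.
From the equation the O2:CO2 mole ratio is 1:2, so n(CO2) = 2.0838 × 2/1 = 4.1675 mol.
Mass of CO2 = 4.1675 mol × 44.01 g/mol = 183.41 g.
This is the theoretical yield. Percent yield = 130.6 g / 183.41 g × 100% = 71.206%.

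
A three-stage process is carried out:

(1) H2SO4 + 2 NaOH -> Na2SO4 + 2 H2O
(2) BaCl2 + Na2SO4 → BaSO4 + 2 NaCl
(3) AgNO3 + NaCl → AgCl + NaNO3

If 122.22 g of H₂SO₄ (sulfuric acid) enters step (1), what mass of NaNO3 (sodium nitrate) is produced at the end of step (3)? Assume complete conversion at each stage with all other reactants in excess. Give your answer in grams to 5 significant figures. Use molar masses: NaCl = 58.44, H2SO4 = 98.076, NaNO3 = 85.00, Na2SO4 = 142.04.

211.85 g

n(H2SO4) = 122.22 / 98.076 = 1.24618 mol.
Reaction (1): H2SO4→Na2SO4 ratio 1:1 ⇒ n(Na2SO4) = 1.24618 mol.
Reaction (2): Na2SO4→NaCl ratio 1:2 ⇒ n(NaCl) = 2.49235 mol.
Reaction (3): NaCl→NaNO3 ratio 1:1 ⇒ n(NaNO3) = 2.49235 mol.
Mass of NaNO3 = 2.49235 × 85.00 = 211.850 g.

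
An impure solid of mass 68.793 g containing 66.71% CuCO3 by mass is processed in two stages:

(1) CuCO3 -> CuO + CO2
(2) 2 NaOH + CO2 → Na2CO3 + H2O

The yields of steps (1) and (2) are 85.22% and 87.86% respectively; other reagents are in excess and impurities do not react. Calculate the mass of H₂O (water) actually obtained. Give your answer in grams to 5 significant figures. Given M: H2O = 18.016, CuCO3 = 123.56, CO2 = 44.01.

Pure CuCO3 = 68.793 × 0.6671 = 45.8918 g.
n(CuCO3) = 45.8918 / 123.56 = 0.371413 mol.
Step 1 (CuCO3:CO2 = 1:1): theoretical n(CO2) = 0.371413 mol; at 85.22% yield, n(CO2) = 0.316518 mol.
Step 2 (CO2:H2O = 1:1): theoretical n(H2O) = 0.316518 mol, so theoretical mass = 0.316518 × 18.016 = 5.70239 g.
At 87.86% yield, actual mass of H2O = 5.70239 × 0.8786 = 5.01012 g.

5.0101 g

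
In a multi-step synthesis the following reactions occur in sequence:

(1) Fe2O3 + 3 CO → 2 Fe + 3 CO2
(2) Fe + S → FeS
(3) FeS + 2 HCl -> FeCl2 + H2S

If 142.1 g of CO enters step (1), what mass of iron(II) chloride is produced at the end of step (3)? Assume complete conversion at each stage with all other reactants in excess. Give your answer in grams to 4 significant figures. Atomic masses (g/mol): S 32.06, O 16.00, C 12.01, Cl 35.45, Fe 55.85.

M(CO) = 12.01 + 16.00 = 28.01 g/mol.
M(FeCl2) = 55.85 + 2(35.45) = 126.75 g/mol.
n(CO) = 142.1 / 28.01 = 5.0732 mol.
Reaction (1): CO→Fe ratio 3:2 ⇒ n(Fe) = 3.3821 mol.
Reaction (2): Fe→FeS ratio 1:1 ⇒ n(FeS) = 3.3821 mol.
Reaction (3): FeS→FeCl2 ratio 1:1 ⇒ n(FeCl2) = 3.3821 mol.
Mass of FeCl2 = 3.3821 × 126.75 = 428.68 g.

428.7 g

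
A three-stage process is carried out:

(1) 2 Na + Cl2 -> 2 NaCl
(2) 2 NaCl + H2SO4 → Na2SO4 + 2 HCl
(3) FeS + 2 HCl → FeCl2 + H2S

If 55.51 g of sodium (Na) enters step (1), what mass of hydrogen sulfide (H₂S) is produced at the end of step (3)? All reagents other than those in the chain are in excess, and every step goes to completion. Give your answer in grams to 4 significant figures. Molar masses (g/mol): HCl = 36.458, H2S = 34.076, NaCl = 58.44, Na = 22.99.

n(Na) = 55.51 / 22.99 = 2.4145 mol.
Reaction (1): Na→NaCl ratio 2:2 ⇒ n(NaCl) = 2.4145 mol.
Reaction (2): NaCl→HCl ratio 2:2 ⇒ n(HCl) = 2.4145 mol.
Reaction (3): HCl→H2S ratio 2:1 ⇒ n(H2S) = 1.2073 mol.
Mass of H2S = 1.2073 × 34.076 = 41.139 g.

41.14 g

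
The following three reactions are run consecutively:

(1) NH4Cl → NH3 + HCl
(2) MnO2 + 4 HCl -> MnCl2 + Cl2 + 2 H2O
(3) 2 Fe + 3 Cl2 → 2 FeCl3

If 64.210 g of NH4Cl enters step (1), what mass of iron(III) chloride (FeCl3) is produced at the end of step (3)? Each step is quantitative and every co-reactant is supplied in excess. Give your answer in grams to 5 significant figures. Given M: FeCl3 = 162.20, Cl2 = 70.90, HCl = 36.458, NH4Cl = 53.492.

n(NH4Cl) = 64.210 / 53.492 = 1.20037 mol.
Reaction (1): NH4Cl→HCl ratio 1:1 ⇒ n(HCl) = 1.20037 mol.
Reaction (2): HCl→Cl2 ratio 4:1 ⇒ n(Cl2) = 0.300092 mol.
Reaction (3): Cl2→FeCl3 ratio 3:2 ⇒ n(FeCl3) = 0.200061 mol.
Mass of FeCl3 = 0.200061 × 162.20 = 32.4499 g.

32.450 g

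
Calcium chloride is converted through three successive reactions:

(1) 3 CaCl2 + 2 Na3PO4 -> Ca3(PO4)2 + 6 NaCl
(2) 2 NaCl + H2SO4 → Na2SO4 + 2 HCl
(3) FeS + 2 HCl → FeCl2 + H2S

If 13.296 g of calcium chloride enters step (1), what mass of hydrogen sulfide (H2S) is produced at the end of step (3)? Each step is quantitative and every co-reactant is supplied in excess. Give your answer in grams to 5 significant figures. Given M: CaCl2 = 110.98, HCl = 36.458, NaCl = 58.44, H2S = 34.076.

n(CaCl2) = 13.296 / 110.98 = 0.119805 mol.
Reaction (1): CaCl2→NaCl ratio 3:6 ⇒ n(NaCl) = 0.239611 mol.
Reaction (2): NaCl→HCl ratio 2:2 ⇒ n(HCl) = 0.239611 mol.
Reaction (3): HCl→H2S ratio 2:1 ⇒ n(H2S) = 0.119805 mol.
Mass of H2S = 0.119805 × 34.076 = 4.08249 g.

4.0825 g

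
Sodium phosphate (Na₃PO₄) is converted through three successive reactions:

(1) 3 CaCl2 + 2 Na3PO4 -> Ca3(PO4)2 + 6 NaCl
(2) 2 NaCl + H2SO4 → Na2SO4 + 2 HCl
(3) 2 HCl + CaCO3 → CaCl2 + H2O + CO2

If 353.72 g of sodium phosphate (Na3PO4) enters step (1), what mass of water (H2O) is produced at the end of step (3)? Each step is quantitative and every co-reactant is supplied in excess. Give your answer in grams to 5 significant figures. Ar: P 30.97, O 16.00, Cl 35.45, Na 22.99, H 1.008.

M(Na3PO4) = 3(22.99) + 30.97 + 4(16.00) = 163.94 g/mol.
M(H2O) = 2(1.008) + 16.00 = 18.016 g/mol.
n(Na3PO4) = 353.72 / 163.94 = 2.15762 mol.
Reaction (1): Na3PO4→NaCl ratio 2:6 ⇒ n(NaCl) = 6.47286 mol.
Reaction (2): NaCl→HCl ratio 2:2 ⇒ n(HCl) = 6.47286 mol.
Reaction (3): HCl→H2O ratio 2:1 ⇒ n(H2O) = 3.23643 mol.
Mass of H2O = 3.23643 × 18.016 = 58.3075 g.

58.307 g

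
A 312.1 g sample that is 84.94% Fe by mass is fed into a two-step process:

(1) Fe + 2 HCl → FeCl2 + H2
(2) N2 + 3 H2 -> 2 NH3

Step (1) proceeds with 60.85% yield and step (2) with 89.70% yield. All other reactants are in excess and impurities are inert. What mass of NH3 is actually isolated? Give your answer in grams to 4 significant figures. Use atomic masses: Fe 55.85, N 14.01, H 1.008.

29.42 g

Pure Fe = 312.1 × 0.8494 = 265.10 g.
M(Fe) = 55.85 g/mol.
M(NH3) = 14.01 + 3(1.008) = 17.034 g/mol.
n(Fe) = 265.10 / 55.85 = 4.7466 mol.
Step 1 (Fe:H2 = 1:1): theoretical n(H2) = 4.7466 mol; at 60.85% yield, n(H2) = 2.8883 mol.
Step 2 (H2:NH3 = 3:2): theoretical n(NH3) = 1.9255 mol, so theoretical mass = 1.9255 × 17.034 = 32.800 g.
At 89.70% yield, actual mass of NH3 = 32.800 × 0.8970 = 29.421 g.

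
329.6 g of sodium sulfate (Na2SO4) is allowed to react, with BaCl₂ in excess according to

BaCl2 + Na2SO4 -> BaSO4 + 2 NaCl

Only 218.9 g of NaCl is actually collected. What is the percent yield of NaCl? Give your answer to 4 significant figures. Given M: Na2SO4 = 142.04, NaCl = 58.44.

n(Na2SO4) = 329.60 g / 142.04 g/mol = 2.3205 mol.
From the equation the Na2SO4:NaCl mole ratio is 1:2, so n(NaCl) = 2.3205 × 2/1 = 4.6409 mol.
Mass of NaCl = 4.6409 mol × 58.44 g/mol = 271.22 g.
This is the theoretical yield. Percent yield = 218.9 g / 271.22 g × 100% = 80.710%.

80.71 %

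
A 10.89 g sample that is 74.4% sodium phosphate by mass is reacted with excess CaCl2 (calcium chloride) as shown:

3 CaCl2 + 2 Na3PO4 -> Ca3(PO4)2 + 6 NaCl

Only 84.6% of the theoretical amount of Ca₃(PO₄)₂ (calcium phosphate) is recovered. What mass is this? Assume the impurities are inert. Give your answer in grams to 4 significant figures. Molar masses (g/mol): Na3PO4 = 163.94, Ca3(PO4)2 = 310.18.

Pure Na3PO4 available = 10.89 g × 0.744 = 8.1022 g.
n(Na3PO4) = 8.1022 g / 163.94 g/mol = 0.049421 mol.
From the equation the Na3PO4:Ca3(PO4)2 mole ratio is 2:1, so n(Ca3(PO4)2) = 0.049421 × 1/2 = 0.024711 mol.
Mass of Ca3(PO4)2 = 0.024711 mol × 310.18 g/mol = 7.6648 g.
Actual mass collected = 7.6648 g × 0.846 = 6.4844 g.

6.484 g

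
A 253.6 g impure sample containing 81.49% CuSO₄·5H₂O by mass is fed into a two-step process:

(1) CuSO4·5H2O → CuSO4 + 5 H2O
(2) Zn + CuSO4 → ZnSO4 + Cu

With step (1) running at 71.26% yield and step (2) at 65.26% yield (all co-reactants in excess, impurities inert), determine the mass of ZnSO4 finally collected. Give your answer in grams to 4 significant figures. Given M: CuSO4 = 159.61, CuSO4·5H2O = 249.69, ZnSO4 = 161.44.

62.14 g

Pure CuSO4·5H2O = 253.6 × 0.8149 = 206.66 g.
n(CuSO4·5H2O) = 206.66 / 249.69 = 0.82766 mol.
Step 1 (CuSO4·5H2O:CuSO4 = 1:1): theoretical n(CuSO4) = 0.82766 mol; at 71.26% yield, n(CuSO4) = 0.58979 mol.
Step 2 (CuSO4:ZnSO4 = 1:1): theoretical n(ZnSO4) = 0.58979 mol, so theoretical mass = 0.58979 × 161.44 = 95.216 g.
At 65.26% yield, actual mass of ZnSO4 = 95.216 × 0.6526 = 62.138 g.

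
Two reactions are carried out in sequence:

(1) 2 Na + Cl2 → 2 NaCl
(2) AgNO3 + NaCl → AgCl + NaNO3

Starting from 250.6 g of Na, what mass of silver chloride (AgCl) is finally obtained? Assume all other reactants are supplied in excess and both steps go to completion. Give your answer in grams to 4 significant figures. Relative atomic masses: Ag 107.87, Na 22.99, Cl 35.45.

1562 g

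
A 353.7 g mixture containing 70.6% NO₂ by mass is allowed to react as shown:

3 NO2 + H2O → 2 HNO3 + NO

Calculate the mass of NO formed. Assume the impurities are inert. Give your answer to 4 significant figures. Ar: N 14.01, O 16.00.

54.29 g

Mass of pure NO2 = 353.7 g × 0.706 = 249.71 g.
M(NO2) = 14.01 + 2(16.00) = 46.01 g/mol.
M(NO) = 14.01 + 16.00 = 30.01 g/mol.
n(NO2) = 249.71 g / 46.01 g/mol = 5.4273 mol.
From the equation the NO2:NO mole ratio is 3:1, so n(NO) = 5.4273 × 1/3 = 1.8091 mol.
Mass of NO = 1.8091 mol × 30.01 g/mol = 54.292 g.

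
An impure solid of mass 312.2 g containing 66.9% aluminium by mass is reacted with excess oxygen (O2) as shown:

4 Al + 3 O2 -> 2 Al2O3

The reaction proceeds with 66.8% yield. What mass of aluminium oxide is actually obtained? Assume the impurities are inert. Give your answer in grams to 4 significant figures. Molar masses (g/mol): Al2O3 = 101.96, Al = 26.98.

263.6 g

Pure Al available = 312.2 g × 0.669 = 208.86 g.
n(Al) = 208.86 g / 26.98 g/mol = 7.7414 mol.
From the equation the Al:Al2O3 mole ratio is 4:2, so n(Al2O3) = 7.7414 × 2/4 = 3.8707 mol.
Mass of Al2O3 = 3.8707 mol × 101.96 g/mol = 394.65 g.
Actual mass collected = 394.65 g × 0.668 = 263.63 g.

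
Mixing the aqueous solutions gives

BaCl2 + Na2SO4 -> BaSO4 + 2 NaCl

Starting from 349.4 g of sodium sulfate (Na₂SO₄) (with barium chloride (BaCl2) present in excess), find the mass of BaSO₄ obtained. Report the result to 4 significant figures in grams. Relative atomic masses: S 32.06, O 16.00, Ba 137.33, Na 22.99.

574.1 g

M(Na2SO4) = 2(22.99) + 32.06 + 4(16.00) = 142.04 g/mol.
M(BaSO4) = 137.33 + 32.06 + 4(16.00) = 233.39 g/mol.
n(Na2SO4) = 349.40 g / 142.04 g/mol = 2.4599 mol.
From the equation the Na2SO4:BaSO4 mole ratio is 1:1, so n(BaSO4) = 2.4599 × 1/1 = 2.4599 mol.
Mass of BaSO4 = 2.4599 mol × 233.39 g/mol = 574.11 g.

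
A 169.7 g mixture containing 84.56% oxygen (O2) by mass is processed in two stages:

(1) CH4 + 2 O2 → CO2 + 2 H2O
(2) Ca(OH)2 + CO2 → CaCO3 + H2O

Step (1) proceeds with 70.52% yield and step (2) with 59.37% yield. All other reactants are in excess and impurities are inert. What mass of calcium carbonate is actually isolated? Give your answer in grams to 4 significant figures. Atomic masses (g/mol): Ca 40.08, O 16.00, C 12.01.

Pure O2 = 169.7 × 0.8456 = 143.50 g.
M(O2) = 2(16.00) = 32.00 g/mol.
M(CaCO3) = 40.08 + 12.01 + 3(16.00) = 100.09 g/mol.
n(O2) = 143.50 / 32.00 = 4.4843 mol.
Step 1 (O2:CO2 = 2:1): theoretical n(CO2) = 2.2422 mol; at 70.52% yield, n(CO2) = 1.5812 mol.
Step 2 (CO2:CaCO3 = 1:1): theoretical n(CaCO3) = 1.5812 mol, so theoretical mass = 1.5812 × 100.09 = 158.26 g.
At 59.37% yield, actual mass of CaCO3 = 158.26 × 0.5937 = 93.959 g.

93.96 g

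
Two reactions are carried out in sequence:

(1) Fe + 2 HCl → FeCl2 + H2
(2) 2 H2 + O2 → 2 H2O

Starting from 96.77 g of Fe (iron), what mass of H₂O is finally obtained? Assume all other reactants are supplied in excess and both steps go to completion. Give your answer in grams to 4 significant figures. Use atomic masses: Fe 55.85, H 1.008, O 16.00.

31.22 g

M(Fe) = 55.85 g/mol.
M(H2O) = 2(1.008) + 16.00 = 18.016 g/mol.
n(Fe) = 96.770 / 55.85 = 1.7327 mol.
Step 1 gives a 1:1 ratio of Fe to H2, so n(H2) = 1.7327 mol.
In step 2 the H2:H2O ratio is 2:2, so n(H2O) = 1.7327 mol.
Mass of H2O = 1.7327 × 18.016 = 31.216 g.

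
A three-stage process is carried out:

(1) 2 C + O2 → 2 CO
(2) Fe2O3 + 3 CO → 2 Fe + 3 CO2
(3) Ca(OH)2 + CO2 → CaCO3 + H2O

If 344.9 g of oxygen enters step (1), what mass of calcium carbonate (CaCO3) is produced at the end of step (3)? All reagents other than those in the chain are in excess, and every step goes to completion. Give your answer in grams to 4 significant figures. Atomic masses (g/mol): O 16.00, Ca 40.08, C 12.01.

2158 g

M(O2) = 2(16.00) = 32.00 g/mol.
M(CaCO3) = 40.08 + 12.01 + 3(16.00) = 100.09 g/mol.
n(O2) = 344.9 / 32.00 = 10.778 mol.
Reaction (1): O2→CO ratio 1:2 ⇒ n(CO) = 21.556 mol.
Reaction (2): CO→CO2 ratio 3:3 ⇒ n(CO2) = 21.556 mol.
Reaction (3): CO2→CaCO3 ratio 1:1 ⇒ n(CaCO3) = 21.556 mol.
Mass of CaCO3 = 21.556 × 100.09 = 2157.6 g.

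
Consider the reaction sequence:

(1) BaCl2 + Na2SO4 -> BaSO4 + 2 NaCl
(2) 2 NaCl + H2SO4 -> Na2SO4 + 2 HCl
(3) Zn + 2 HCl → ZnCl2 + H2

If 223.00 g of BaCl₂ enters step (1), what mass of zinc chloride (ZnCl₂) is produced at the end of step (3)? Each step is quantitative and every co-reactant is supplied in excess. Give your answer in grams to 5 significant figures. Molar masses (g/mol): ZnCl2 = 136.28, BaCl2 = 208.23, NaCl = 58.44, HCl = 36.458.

n(BaCl2) = 223.00 / 208.23 = 1.07093 mol.
Reaction (1): BaCl2→NaCl ratio 1:2 ⇒ n(NaCl) = 2.14186 mol.
Reaction (2): NaCl→HCl ratio 2:2 ⇒ n(HCl) = 2.14186 mol.
Reaction (3): HCl→ZnCl2 ratio 2:1 ⇒ n(ZnCl2) = 1.07093 mol.
Mass of ZnCl2 = 1.07093 × 136.28 = 145.947 g.

145.95 g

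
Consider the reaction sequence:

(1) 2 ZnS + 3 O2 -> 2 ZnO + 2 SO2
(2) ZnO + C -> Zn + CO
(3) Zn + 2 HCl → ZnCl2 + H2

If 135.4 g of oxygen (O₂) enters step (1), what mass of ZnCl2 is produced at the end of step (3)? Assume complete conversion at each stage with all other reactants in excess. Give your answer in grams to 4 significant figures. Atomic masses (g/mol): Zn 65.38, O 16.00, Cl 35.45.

M(O2) = 2(16.00) = 32.00 g/mol.
M(ZnCl2) = 65.38 + 2(35.45) = 136.28 g/mol.
n(O2) = 135.4 / 32.00 = 4.2313 mol.
Reaction (1): O2→ZnO ratio 3:2 ⇒ n(ZnO) = 2.8208 mol.
Reaction (2): ZnO→Zn ratio 1:1 ⇒ n(Zn) = 2.8208 mol.
Reaction (3): Zn→ZnCl2 ratio 1:1 ⇒ n(ZnCl2) = 2.8208 mol.
Mass of ZnCl2 = 2.8208 × 136.28 = 384.42 g.

384.4 g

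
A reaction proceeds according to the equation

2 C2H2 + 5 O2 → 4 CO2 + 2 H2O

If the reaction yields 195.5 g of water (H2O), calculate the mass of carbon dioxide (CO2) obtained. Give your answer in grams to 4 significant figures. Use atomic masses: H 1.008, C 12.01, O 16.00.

M(H2O) = 2(1.008) + 16.00 = 18.016 g/mol.
M(CO2) = 12.01 + 2(16.00) = 44.01 g/mol.
n(H2O) = 195.50 g / 18.016 g/mol = 10.851 mol.
From the equation the H2O:CO2 mole ratio is 2:4, so n(CO2) = 10.851 × 4/2 = 21.703 mol.
Mass of CO2 = 21.703 mol × 44.01 g/mol = 955.15 g.

955.1 g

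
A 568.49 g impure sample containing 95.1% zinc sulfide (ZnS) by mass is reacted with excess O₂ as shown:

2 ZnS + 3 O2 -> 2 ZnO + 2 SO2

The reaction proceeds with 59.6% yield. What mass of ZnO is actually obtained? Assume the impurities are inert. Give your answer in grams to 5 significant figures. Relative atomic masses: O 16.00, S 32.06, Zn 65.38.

Pure ZnS available = 568.49 g × 0.951 = 540.634 g.
M(ZnS) = 65.38 + 32.06 = 97.44 g/mol.
M(ZnO) = 65.38 + 16.00 = 81.38 g/mol.
n(ZnS) = 540.634 g / 97.44 g/mol = 5.54838 mol.
From the equation the ZnS:ZnO mole ratio is 2:2, so n(ZnO) = 5.54838 × 2/2 = 5.54838 mol.
Mass of ZnO = 5.54838 mol × 81.38 g/mol = 451.527 g.
Actual mass collected = 451.527 g × 0.596 = 269.110 g.

269.11 g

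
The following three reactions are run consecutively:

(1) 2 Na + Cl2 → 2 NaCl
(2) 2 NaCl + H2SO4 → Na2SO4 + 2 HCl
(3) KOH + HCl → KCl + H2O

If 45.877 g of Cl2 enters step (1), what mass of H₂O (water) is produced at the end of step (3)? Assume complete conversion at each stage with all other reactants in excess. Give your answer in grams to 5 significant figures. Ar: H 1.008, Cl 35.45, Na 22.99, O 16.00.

23.315 g

M(Cl2) = 2(35.45) = 70.90 g/mol.
M(H2O) = 2(1.008) + 16.00 = 18.016 g/mol.
n(Cl2) = 45.877 / 70.90 = 0.647066 mol.
Reaction (1): Cl2→NaCl ratio 1:2 ⇒ n(NaCl) = 1.29413 mol.
Reaction (2): NaCl→HCl ratio 2:2 ⇒ n(HCl) = 1.29413 mol.
Reaction (3): HCl→H2O ratio 1:1 ⇒ n(H2O) = 1.29413 mol.
Mass of H2O = 1.29413 × 18.016 = 23.3151 g.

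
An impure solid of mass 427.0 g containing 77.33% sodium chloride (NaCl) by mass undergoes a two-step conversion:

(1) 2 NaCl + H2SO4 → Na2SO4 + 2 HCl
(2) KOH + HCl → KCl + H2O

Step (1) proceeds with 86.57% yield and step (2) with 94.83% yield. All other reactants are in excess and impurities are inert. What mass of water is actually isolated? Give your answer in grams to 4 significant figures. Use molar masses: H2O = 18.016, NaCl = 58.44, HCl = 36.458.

83.57 g

Pure NaCl = 427.0 × 0.7733 = 330.20 g.
n(NaCl) = 330.20 / 58.44 = 5.6502 mol.
Step 1 (NaCl:HCl = 2:2): theoretical n(HCl) = 5.6502 mol; at 86.57% yield, n(HCl) = 4.8914 mol.
Step 2 (HCl:H2O = 1:1): theoretical n(H2O) = 4.8914 mol, so theoretical mass = 4.8914 × 18.016 = 88.123 g.
At 94.83% yield, actual mass of H2O = 88.123 × 0.9483 = 83.567 g.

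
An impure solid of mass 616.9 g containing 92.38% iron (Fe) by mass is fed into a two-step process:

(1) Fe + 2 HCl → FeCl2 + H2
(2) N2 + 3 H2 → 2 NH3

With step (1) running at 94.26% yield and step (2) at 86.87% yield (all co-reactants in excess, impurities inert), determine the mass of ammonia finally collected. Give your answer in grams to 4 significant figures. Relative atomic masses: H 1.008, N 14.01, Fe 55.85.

94.88 g

Pure Fe = 616.9 × 0.9238 = 569.89 g.
M(Fe) = 55.85 g/mol.
M(NH3) = 14.01 + 3(1.008) = 17.034 g/mol.
n(Fe) = 569.89 / 55.85 = 10.204 mol.
Step 1 (Fe:H2 = 1:1): theoretical n(H2) = 10.204 mol; at 94.26% yield, n(H2) = 9.6183 mol.
Step 2 (H2:NH3 = 3:2): theoretical n(NH3) = 6.4122 mol, so theoretical mass = 6.4122 × 17.034 = 109.23 g.
At 86.87% yield, actual mass of NH3 = 109.23 × 0.8687 = 94.884 g.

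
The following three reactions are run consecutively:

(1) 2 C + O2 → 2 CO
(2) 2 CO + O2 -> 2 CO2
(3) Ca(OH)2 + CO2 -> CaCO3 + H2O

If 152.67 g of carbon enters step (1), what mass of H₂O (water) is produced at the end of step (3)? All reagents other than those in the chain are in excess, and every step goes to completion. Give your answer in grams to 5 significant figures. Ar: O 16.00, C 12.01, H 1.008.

229.02 g

M(C) = 12.01 g/mol.
M(H2O) = 2(1.008) + 16.00 = 18.016 g/mol.
n(C) = 152.67 / 12.01 = 12.7119 mol.
Reaction (1): C→CO ratio 2:2 ⇒ n(CO) = 12.7119 mol.
Reaction (2): CO→CO2 ratio 2:2 ⇒ n(CO2) = 12.7119 mol.
Reaction (3): CO2→H2O ratio 1:1 ⇒ n(H2O) = 12.7119 mol.
Mass of H2O = 12.7119 × 18.016 = 229.018 g.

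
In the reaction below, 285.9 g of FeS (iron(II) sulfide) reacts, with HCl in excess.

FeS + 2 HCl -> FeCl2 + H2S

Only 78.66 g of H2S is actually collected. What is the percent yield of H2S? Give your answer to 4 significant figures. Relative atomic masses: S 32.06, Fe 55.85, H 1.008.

M(FeS) = 55.85 + 32.06 = 87.91 g/mol.
M(H2S) = 2(1.008) + 32.06 = 34.076 g/mol.
n(FeS) = 285.90 g / 87.91 g/mol = 3.2522 mol.
From the equation the FeS:H2S mole ratio is 1:1, so n(H2S) = 3.2522 × 1/1 = 3.2522 mol.
Mass of H2S = 3.2522 mol × 34.076 g/mol = 110.82 g.
This is the theoretical yield. Percent yield = 78.66 g / 110.82 g × 100% = 70.979%.

70.98 %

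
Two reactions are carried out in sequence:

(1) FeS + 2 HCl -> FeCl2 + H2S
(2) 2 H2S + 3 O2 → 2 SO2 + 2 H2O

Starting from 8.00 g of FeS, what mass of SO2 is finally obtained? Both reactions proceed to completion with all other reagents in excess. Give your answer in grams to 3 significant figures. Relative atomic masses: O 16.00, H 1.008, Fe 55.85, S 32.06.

M(FeS) = 55.85 + 32.06 = 87.91 g/mol.
M(SO2) = 32.06 + 2(16.00) = 64.06 g/mol.
n(FeS) = 8.000 / 87.91 = 0.09100 mol.
Step 1 gives a 1:1 ratio of FeS to H2S, so n(H2S) = 0.09100 mol.
In step 2 the H2S:SO2 ratio is 2:2, so n(SO2) = 0.09100 mol.
Mass of SO2 = 0.09100 × 64.06 = 5.830 g.

5.83 g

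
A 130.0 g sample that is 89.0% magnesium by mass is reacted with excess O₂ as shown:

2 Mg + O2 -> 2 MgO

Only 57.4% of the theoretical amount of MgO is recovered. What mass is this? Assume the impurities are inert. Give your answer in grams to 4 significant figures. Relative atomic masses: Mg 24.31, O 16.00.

110.1 g

Pure Mg available = 130.0 g × 0.890 = 115.70 g.
M(Mg) = 24.31 g/mol.
M(MgO) = 24.31 + 16.00 = 40.31 g/mol.
n(Mg) = 115.70 g / 24.31 g/mol = 4.7594 mol.
From the equation the Mg:MgO mole ratio is 2:2, so n(MgO) = 4.7594 × 2/2 = 4.7594 mol.
Mass of MgO = 4.7594 mol × 40.31 g/mol = 191.85 g.
Actual mass collected = 191.85 g × 0.574 = 110.12 g.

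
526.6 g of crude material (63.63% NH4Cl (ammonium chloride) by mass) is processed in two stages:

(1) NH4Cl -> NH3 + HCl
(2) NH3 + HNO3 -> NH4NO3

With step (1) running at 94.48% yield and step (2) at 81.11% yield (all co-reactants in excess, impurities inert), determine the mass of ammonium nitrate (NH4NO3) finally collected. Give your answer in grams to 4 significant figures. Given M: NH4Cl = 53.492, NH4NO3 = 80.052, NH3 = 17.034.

384.3 g

Pure NH4Cl = 526.6 × 0.6363 = 335.08 g.
n(NH4Cl) = 335.08 / 53.492 = 6.2640 mol.
Step 1 (NH4Cl:NH3 = 1:1): theoretical n(NH3) = 6.2640 mol; at 94.48% yield, n(NH3) = 5.9183 mol.
Step 2 (NH3:NH4NO3 = 1:1): theoretical n(NH4NO3) = 5.9183 mol, so theoretical mass = 5.9183 × 80.052 = 473.77 g.
At 81.11% yield, actual mass of NH4NO3 = 473.77 × 0.8111 = 384.27 g.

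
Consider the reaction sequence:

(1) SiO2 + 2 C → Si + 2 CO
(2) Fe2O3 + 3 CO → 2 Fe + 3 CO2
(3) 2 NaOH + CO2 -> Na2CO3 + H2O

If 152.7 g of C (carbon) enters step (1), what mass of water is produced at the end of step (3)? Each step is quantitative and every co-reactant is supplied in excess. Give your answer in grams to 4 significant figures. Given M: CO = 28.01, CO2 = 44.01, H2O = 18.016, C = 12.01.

229.1 g

n(C) = 152.7 / 12.01 = 12.714 mol.
Reaction (1): C→CO ratio 2:2 ⇒ n(CO) = 12.714 mol.
Reaction (2): CO→CO2 ratio 3:3 ⇒ n(CO2) = 12.714 mol.
Reaction (3): CO2→H2O ratio 1:1 ⇒ n(H2O) = 12.714 mol.
Mass of H2O = 12.714 × 18.016 = 229.06 g.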